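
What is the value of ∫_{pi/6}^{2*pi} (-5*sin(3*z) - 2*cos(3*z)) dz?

7/3

An antiderivative is F(z) = -2*sin(3*z)/3 + 5*cos(3*z)/3.
Then F(2*pi) - F(pi/6) = (5/3) - (-2/3) = 7/3.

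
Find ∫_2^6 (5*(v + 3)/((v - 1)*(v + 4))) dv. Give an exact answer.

-log(3) + 5*log(5)

Factor the denominator: v**2 + 3*v - 4 = (v + 4)(v - 1).
Partial fractions: 5*(v + 3)/((v - 1)*(v + 4)) = 1/(v + 4) + 4/(v - 1).
An antiderivative is F(v) = 4*log(v - 1) + log(v + 4).
Then F(6) - F(2) = (log(2) + 5*log(5)) - (log(6)) = -log(3) + 5*log(5).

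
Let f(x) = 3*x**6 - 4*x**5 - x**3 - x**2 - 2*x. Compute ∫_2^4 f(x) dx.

By the power rule, an antiderivative is F(x) = 3*x**7/7 - 2*x**6/3 - x**4/4 - x**3/3 - x**2.
Then F(4) - F(2) = (29328/7) - (32/21) = 87952/21.

87952/21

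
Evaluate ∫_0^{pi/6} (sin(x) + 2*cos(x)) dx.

An antiderivative is F(x) = 2*sin(x) - cos(x).
Then F(pi/6) - F(0) = (1 - sqrt(3)/2) - (-1) = 2 - sqrt(3)/2.

2 - sqrt(3)/2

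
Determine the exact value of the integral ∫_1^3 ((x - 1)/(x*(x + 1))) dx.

Factor the denominator: x**2 + x = (x + 1)x.
Partial fractions: (x - 1)/(x*(x + 1)) = 2/(x + 1) - 1/x.
An antiderivative is F(x) = -log(x) + 2*log(x + 1).
Then F(3) - F(1) = (log(16/3)) - (log(4)) = log(4/3).

log(4/3)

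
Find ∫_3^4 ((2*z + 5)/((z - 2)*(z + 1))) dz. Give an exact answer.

Factor the denominator: z**2 - z - 2 = (z + 1)(z - 2).
Partial fractions: (2*z + 5)/((z - 2)*(z + 1)) = -1/(z + 1) + 3/(z - 2).
An antiderivative is F(z) = 3*log(z - 2) - log(z + 1).
Then F(4) - F(3) = (log(8/5)) - (-log(4)) = log(32/5).

log(32/5)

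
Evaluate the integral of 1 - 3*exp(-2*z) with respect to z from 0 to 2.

An antiderivative is F(z) = z + 3*exp(-2*z)/2.
Then F(2) - F(0) = (3*exp(-4)/2 + 2) - (3/2) = (3 + exp(4))*exp(-4)/2.

(3 + exp(4))*exp(-4)/2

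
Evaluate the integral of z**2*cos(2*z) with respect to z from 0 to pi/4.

Integrate by parts twice (u = z^2, dv = cos(2*z) dz).
An antiderivative is F(z) = z**2*sin(2*z)/2 + z*cos(2*z)/2 - sin(2*z)/4.
Then F(pi/4) - F(0) = (-1/4 + pi**2/32) - (0) = -1/4 + pi**2/32.

-1/4 + pi**2/32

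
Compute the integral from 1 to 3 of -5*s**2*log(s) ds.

130/9 - 45*log(3)

Integrate by parts once (u = ln s, dv = -5*s**2 ds).
An antiderivative is F(s) = -5*s**3*(3*log(s) - 1)/9.
Then F(3) - F(1) = (15 - 45*log(3)) - (5/9) = 130/9 - 45*log(3).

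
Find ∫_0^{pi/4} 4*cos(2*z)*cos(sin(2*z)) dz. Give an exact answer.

Let u = sin(2*z), so du = 2*cos(2*z) dz. When z = 0, u = 0; when z = pi/4, u = 1.
The integral becomes 2·∫ cos(u) du from 0 to 1, with antiderivative 2*sin(u).
Back in z: F(z) = 2*sin(sin(2*z)).
Then F(pi/4) - F(0) = (2*sin(1)) - (0) = 2*sin(1).

2*sin(1)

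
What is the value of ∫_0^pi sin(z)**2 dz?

pi/2

Use the identity sin^2(z) = (1 - cos(2*z))/2.
An antiderivative is F(z) = z/2 - sin(2*z)/4.
Then F(pi) - F(0) = (pi/2) - (0) = pi/2.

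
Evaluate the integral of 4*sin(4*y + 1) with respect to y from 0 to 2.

Let u = 4*y + 1, so du = 4 dy. When y = 0, u = 1; when y = 2, u = 9.
The integral becomes ∫ sin(u) du from 1 to 9, with antiderivative -cos(u).
Back in y: F(y) = -cos(4*y + 1).
Then F(2) - F(0) = (-cos(9)) - (-cos(1)) = cos(1) - cos(9).

cos(1) - cos(9)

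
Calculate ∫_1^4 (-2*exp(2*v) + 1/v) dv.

-exp(8) + log(4) + exp(2)

An antiderivative is F(v) = -exp(2*v) + log(v).
Then F(4) - F(1) = (-exp(8) + log(4)) - (-exp(2)) = -exp(8) + log(4) + exp(2).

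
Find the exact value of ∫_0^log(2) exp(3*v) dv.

Let u = exp(v), so du = exp(v) dv. When v = 0, u = 1; when v = log(2), u = 2.
The integral becomes ∫ u**2 du from 1 to 2, with antiderivative u**3/3.
Back in v: F(v) = exp(3*v)/3.
Then F(log(2)) - F(0) = (8/3) - (1/3) = 7/3.

7/3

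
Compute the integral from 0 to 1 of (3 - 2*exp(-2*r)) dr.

exp(-2) + 2

An antiderivative is F(r) = 3*r + exp(-2*r).
Then F(1) - F(0) = (exp(-2) + 3) - (1) = exp(-2) + 2.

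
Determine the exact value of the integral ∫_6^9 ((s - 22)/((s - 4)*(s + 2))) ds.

Factor the denominator: s**2 - 2*s - 8 = (s + 2)(s - 4).
Partial fractions: (s - 22)/((s - 4)*(s + 2)) = 4/(s + 2) - 3/(s - 4).
An antiderivative is F(s) = -3*log(s - 4) + 4*log(s + 2).
Then F(9) - F(6) = (-3*log(5) + 4*log(11)) - (9*log(2)) = -9*log(2) - 3*log(5) + 4*log(11).

-9*log(2) - 3*log(5) + 4*log(11)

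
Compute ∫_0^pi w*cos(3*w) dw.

Integrate by parts once (u = w, dv = cos(3*w) dw).
An antiderivative is F(w) = w*sin(3*w)/3 + cos(3*w)/9.
Then F(pi) - F(0) = (-1/9) - (1/9) = -2/9.

-2/9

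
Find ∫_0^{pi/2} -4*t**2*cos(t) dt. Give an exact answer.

8 - pi**2

Integrate by parts twice (u = t^2, dv = -4*cos(t) dt).
An antiderivative is F(t) = -4*t**2*sin(t) - 8*t*cos(t) + 8*sin(t).
Then F(pi/2) - F(0) = (8 - pi**2) - (0) = 8 - pi**2.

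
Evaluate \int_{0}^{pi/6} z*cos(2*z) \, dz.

-1/8 + sqrt(3)*pi/24

Integrate by parts once (u = z, dv = cos(2*z) dz).
An antiderivative is F(z) = z*sin(2*z)/2 + cos(2*z)/4.
Then F(pi/6) - F(0) = (1/8 + sqrt(3)*pi/24) - (1/4) = -1/8 + sqrt(3)*pi/24.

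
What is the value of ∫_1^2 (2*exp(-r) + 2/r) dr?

An antiderivative is F(r) = 2*log(r) - 2*exp(-r).
Then F(2) - F(1) = (-2*exp(-2) + 2*log(2)) - (-2*exp(-1)) = -2*exp(-2) + 2*exp(-1) + 2*log(2).

-2*exp(-2) + 2*exp(-1) + 2*log(2)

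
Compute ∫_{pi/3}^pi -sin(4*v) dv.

3/8

An antiderivative is F(v) = cos(4*v)/4.
Then F(pi) - F(pi/3) = (1/4) - (-1/8) = 3/8.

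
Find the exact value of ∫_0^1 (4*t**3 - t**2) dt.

2/3

By the power rule, an antiderivative is F(t) = t**4 - t**3/3.
Then F(1) - F(0) = (2/3) - (0) = 2/3.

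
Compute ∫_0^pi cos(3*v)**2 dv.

Use the identity cos^2(3*v) = (1 + cos(6*v))/2.
An antiderivative is F(v) = v/2 + sin(6*v)/12.
Then F(pi) - F(0) = (pi/2) - (0) = pi/2.

pi/2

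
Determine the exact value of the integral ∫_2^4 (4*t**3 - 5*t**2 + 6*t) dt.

548/3

By the power rule, an antiderivative is F(t) = t**4 - 5*t**3/3 + 3*t**2.
Then F(4) - F(2) = (592/3) - (44/3) = 548/3.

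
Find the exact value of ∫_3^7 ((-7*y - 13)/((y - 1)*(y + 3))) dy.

Factor the denominator: y**2 + 2*y - 3 = (y + 3)(y - 1).
Partial fractions: (-7*y - 13)/((y - 1)*(y + 3)) = -2/(y + 3) - 5/(y - 1).
An antiderivative is F(y) = -5*log(y - 1) - 2*log(y + 3).
Then F(7) - F(3) = (-5*log(3) - 7*log(2) - 2*log(5)) - (-7*log(2) - 2*log(3)) = -3*log(3) - 2*log(5).

-3*log(3) - 2*log(5)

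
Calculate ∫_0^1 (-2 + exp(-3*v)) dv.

An antiderivative is F(v) = -2*v - exp(-3*v)/3.
Then F(1) - F(0) = (-2 - exp(-3)/3) - (-1/3) = -5/3 - exp(-3)/3.

-5/3 - exp(-3)/3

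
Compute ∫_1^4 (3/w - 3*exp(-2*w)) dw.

-3*exp(-2)/2 + 3*exp(-8)/2 + 6*log(2)

An antiderivative is F(w) = 3*log(w) + 3*exp(-2*w)/2.
Then F(4) - F(1) = (3*exp(-8)/2 + 6*log(2)) - (3*exp(-2)/2) = -3*exp(-2)/2 + 3*exp(-8)/2 + 6*log(2).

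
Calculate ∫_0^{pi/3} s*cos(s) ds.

Integrate by parts once (u = s, dv = cos(s) ds).
An antiderivative is F(s) = s*sin(s) + cos(s).
Then F(pi/3) - F(0) = (1/2 + sqrt(3)*pi/6) - (1) = -1/2 + sqrt(3)*pi/6.

-1/2 + sqrt(3)*pi/6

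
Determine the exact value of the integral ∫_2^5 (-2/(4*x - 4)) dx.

-log(2)

An antiderivative is F(x) = -log(4*x - 4)/2.
Then F(5) - F(2) = (-log(4)) - (-log(2)) = -log(2).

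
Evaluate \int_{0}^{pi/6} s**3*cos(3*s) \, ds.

Integrate by parts 3 times (u = s^3, dv = cos(3*s) ds).
An antiderivative is F(s) = s**3*sin(3*s)/3 + s**2*cos(3*s)/3 - 2*s*sin(3*s)/9 - 2*cos(3*s)/27.
Then F(pi/6) - F(0) = (pi*(-24 + pi**2)/648) - (-2/27) = -pi/27 + pi**3/648 + 2/27.

-pi/27 + pi**3/648 + 2/27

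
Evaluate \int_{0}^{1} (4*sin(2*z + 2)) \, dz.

2*cos(2) - 2*cos(4)

Let u = 2*z + 2, so du = 2 dz. When z = 0, u = 2; when z = 1, u = 4.
The integral becomes 2·∫ sin(u) du from 2 to 4, with antiderivative -2*cos(u).
Back in z: F(z) = -2*cos(2*z + 2).
Then F(1) - F(0) = (-2*cos(4)) - (-2*cos(2)) = 2*cos(2) - 2*cos(4).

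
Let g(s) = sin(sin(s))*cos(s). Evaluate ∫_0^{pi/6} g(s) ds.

Let u = sin(s), so du = cos(s) ds. When s = 0, u = 0; when s = pi/6, u = 1/2.
The integral becomes ∫ sin(u) du from 0 to 1/2, with antiderivative -cos(u).
Back in s: F(s) = -cos(sin(s)).
Then F(pi/6) - F(0) = (-cos(1/2)) - (-1) = 1 - cos(1/2).

1 - cos(1/2)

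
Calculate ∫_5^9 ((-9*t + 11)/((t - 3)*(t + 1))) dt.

Factor the denominator: t**2 - 2*t - 3 = (t + 1)(t - 3).
Partial fractions: (-9*t + 11)/((t - 3)*(t + 1)) = -5/(t + 1) - 4/(t - 3).
An antiderivative is F(t) = -4*log(t - 3) - 5*log(t + 1).
Then F(9) - F(5) = (-5*log(5) - 9*log(2) - 4*log(3)) - (-9*log(2) - 5*log(3)) = -5*log(5) + log(3).

-5*log(5) + log(3)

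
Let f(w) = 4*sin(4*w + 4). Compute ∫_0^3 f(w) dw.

Let u = 4*w + 4, so du = 4 dw. When w = 0, u = 4; when w = 3, u = 16.
The integral becomes ∫ sin(u) du from 4 to 16, with antiderivative -cos(u).
Back in w: F(w) = -cos(4*w + 4).
Then F(3) - F(0) = (-cos(16)) - (-cos(4)) = cos(4) - cos(16).

cos(4) - cos(16)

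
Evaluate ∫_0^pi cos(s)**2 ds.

Use the identity cos^2(s) = (1 + cos(2*s))/2.
An antiderivative is F(s) = s/2 + sin(2*s)/4.
Then F(pi) - F(0) = (pi/2) - (0) = pi/2.

pi/2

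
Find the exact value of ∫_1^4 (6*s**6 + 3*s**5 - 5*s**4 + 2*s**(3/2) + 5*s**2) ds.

By the power rule, an antiderivative is F(s) = 6*s**7/7 + s**6/2 + 4*s**(5/2)/5 - s**5 + 5*s**3/3.
Then F(4) - F(1) = (1595968/105) - (593/210) = 1063781/70.

1063781/70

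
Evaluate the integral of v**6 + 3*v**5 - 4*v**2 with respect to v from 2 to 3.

25255/42

By the power rule, an antiderivative is F(v) = v**7/7 + v**6/2 - 4*v**3/3.
Then F(3) - F(2) = (8973/14) - (832/21) = 25255/42.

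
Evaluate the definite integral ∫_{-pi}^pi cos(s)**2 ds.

pi

Use the identity cos^2(s) = (1 + cos(2*s))/2.
An antiderivative is F(s) = s/2 + sin(2*s)/4.
Then F(pi) - F(-pi) = (pi/2) - (-pi/2) = pi.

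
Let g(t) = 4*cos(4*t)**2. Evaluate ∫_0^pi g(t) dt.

Use the identity cos^2(4*t) = (1 + cos(8*t))/2.
An antiderivative is F(t) = 2*t + sin(8*t)/4.
Then F(pi) - F(0) = (2*pi) - (0) = 2*pi.

2*pi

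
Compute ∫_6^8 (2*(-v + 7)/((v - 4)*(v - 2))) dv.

Factor the denominator: v**2 - 6*v + 8 = (v - 2)(v - 4).
Partial fractions: 2*(-v + 7)/((v - 4)*(v - 2)) = -5/(v - 2) + 3/(v - 4).
An antiderivative is F(v) = 3*log(v - 4) - 5*log(v - 2).
Then F(8) - F(6) = (-5*log(3) + log(2)) - (-7*log(2)) = -5*log(3) + 8*log(2).

-5*log(3) + 8*log(2)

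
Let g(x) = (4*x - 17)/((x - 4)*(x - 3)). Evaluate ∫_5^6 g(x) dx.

-6*log(2) + 5*log(3)

Factor the denominator: x**2 - 7*x + 12 = (x - 3)(x - 4).
Partial fractions: (4*x - 17)/((x - 4)*(x - 3)) = 5/(x - 3) - 1/(x - 4).
An antiderivative is F(x) = -log(x - 4) + 5*log(x - 3).
Then F(6) - F(5) = (-log(2) + 5*log(3)) - (log(32)) = -6*log(2) + 5*log(3).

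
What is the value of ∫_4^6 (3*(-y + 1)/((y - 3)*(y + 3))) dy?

Factor the denominator: y**2 - 9 = (y + 3)(y - 3).
Partial fractions: 3*(-y + 1)/((y - 3)*(y + 3)) = -2/(y + 3) - 1/(y - 3).
An antiderivative is F(y) = -log(y - 3) - 2*log(y + 3).
Then F(6) - F(4) = (-5*log(3)) - (-log(49)) = -5*log(3) + 2*log(7).

-5*log(3) + 2*log(7)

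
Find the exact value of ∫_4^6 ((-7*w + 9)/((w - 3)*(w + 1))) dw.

-4*log(7) - 3*log(3) + 4*log(5)

Factor the denominator: w**2 - 2*w - 3 = (w + 1)(w - 3).
Partial fractions: (-7*w + 9)/((w - 3)*(w + 1)) = -4/(w + 1) - 3/(w - 3).
An antiderivative is F(w) = -3*log(w - 3) - 4*log(w + 1).
Then F(6) - F(4) = (-4*log(7) - 3*log(3)) - (-4*log(5)) = -4*log(7) - 3*log(3) + 4*log(5).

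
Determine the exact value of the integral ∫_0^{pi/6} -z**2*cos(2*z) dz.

-pi/24 - sqrt(3)*pi**2/144 + sqrt(3)/8

Integrate by parts twice (u = z^2, dv = -cos(2*z) dz).
An antiderivative is F(z) = -z**2*sin(2*z)/2 - z*cos(2*z)/2 + sin(2*z)/4.
Then F(pi/6) - F(0) = (-pi/24 - sqrt(3)*pi**2/144 + sqrt(3)/8) - (0) = -pi/24 - sqrt(3)*pi**2/144 + sqrt(3)/8.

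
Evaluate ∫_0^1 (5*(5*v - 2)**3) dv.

65/4

Let u = 5*v - 2, so du = 5 dv. When v = 0, u = -2; when v = 1, u = 3.
The integral becomes ∫ u**3 du from -2 to 3, with antiderivative u**4/4.
Back in v: F(v) = (5*v - 2)**4/4.
Then F(1) - F(0) = (81/4) - (4) = 65/4.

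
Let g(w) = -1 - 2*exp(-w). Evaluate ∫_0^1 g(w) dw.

An antiderivative is F(w) = -w + 2*exp(-w).
Then F(1) - F(0) = (-1 + 2*exp(-1)) - (2) = -3 + 2*exp(-1).

-3 + 2*exp(-1)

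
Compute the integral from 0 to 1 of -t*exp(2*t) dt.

Integrate by parts once (u = t, dv = -exp(2*t) dt).
An antiderivative is F(t) = (-2*t + 1)*exp(2*t)/4.
Then F(1) - F(0) = (-exp(2)/4) - (1/4) = -exp(2)/4 - 1/4.

-exp(2)/4 - 1/4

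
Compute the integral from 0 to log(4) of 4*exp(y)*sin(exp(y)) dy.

4*cos(1) - 4*cos(4)

Let u = exp(y), so du = exp(y) dy. When y = 0, u = 1; when y = log(4), u = 4.
The integral becomes 4·∫ sin(u) du from 1 to 4, with antiderivative -4*cos(u).
Back in y: F(y) = -4*cos(exp(y)).
Then F(log(4)) - F(0) = (-4*cos(4)) - (-4*cos(1)) = 4*cos(1) - 4*cos(4).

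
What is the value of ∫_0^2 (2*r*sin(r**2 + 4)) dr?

cos(4) - cos(8)

Let u = r**2 + 4, so du = 2*r dr. When r = 0, u = 4; when r = 2, u = 8.
The integral becomes ∫ sin(u) du from 4 to 8, with antiderivative -cos(u).
Back in r: F(r) = -cos(r**2 + 4).
Then F(2) - F(0) = (-cos(8)) - (-cos(4)) = cos(4) - cos(8).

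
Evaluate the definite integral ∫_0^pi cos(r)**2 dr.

pi/2

Use the identity cos^2(r) = (1 + cos(2*r))/2.
An antiderivative is F(r) = r/2 + sin(2*r)/4.
Then F(pi) - F(0) = (pi/2) - (0) = pi/2.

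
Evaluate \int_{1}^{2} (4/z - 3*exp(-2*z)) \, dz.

An antiderivative is F(z) = 4*log(z) + 3*exp(-2*z)/2.
Then F(2) - F(1) = (3*exp(-4)/2 + 4*log(2)) - (3*exp(-2)/2) = -3*exp(-2)/2 + 3*exp(-4)/2 + 4*log(2).

-3*exp(-2)/2 + 3*exp(-4)/2 + 4*log(2)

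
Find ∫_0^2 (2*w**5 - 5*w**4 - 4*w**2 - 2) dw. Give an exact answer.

By the power rule, an antiderivative is F(w) = w**6/3 - w**5 - 4*w**3/3 - 2*w.
Then F(2) - F(0) = (-76/3) - (0) = -76/3.

-76/3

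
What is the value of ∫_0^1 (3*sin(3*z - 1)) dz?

Let u = 3*z - 1, so du = 3 dz. When z = 0, u = -1; when z = 1, u = 2.
The integral becomes ∫ sin(u) du from -1 to 2, with antiderivative -cos(u).
Back in z: F(z) = -cos(3*z - 1).
Then F(1) - F(0) = (-cos(2)) - (-cos(1)) = -cos(2) + cos(1).

-cos(2) + cos(1)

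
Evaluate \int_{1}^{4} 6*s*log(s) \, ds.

Integrate by parts once (u = ln s, dv = 6*s ds).
An antiderivative is F(s) = 3*s**2*(2*log(s) - 1)/2.
Then F(4) - F(1) = (-24 + 96*log(2)) - (-3/2) = -45/2 + 96*log(2).

-45/2 + 96*log(2)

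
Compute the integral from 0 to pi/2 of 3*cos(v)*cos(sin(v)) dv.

3*sin(1)

Let u = sin(v), so du = cos(v) dv. When v = 0, u = 0; when v = pi/2, u = 1.
The integral becomes 3·∫ cos(u) du from 0 to 1, with antiderivative 3*sin(u).
Back in v: F(v) = 3*sin(sin(v)).
Then F(pi/2) - F(0) = (3*sin(1)) - (0) = 3*sin(1).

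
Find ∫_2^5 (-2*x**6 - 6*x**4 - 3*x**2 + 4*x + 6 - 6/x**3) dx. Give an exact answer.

By the power rule, an antiderivative is F(x) = -2*x**7/7 - 6*x**5/5 - x**3 + 2*x**2 + 6*x + 3/x**2.
Then F(5) - F(2) = (-4570354/175) - (-8711/140) = -18237861/700.

-18237861/700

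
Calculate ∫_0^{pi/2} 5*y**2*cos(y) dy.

Integrate by parts twice (u = y^2, dv = 5*cos(y) dy).
An antiderivative is F(y) = 5*y**2*sin(y) + 10*y*cos(y) - 10*sin(y).
Then F(pi/2) - F(0) = (-10 + 5*pi**2/4) - (0) = -10 + 5*pi**2/4.

-10 + 5*pi**2/4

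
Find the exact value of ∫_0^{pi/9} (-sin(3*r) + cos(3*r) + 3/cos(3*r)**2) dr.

-1/6 + 7*sqrt(3)/6

An antiderivative is F(r) = sin(3*r)/3 + cos(3*r)/3 + tan(3*r).
Then F(pi/9) - F(0) = (1/6 + 7*sqrt(3)/6) - (1/3) = -1/6 + 7*sqrt(3)/6.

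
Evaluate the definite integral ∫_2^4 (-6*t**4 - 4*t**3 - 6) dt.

By the power rule, an antiderivative is F(t) = -6*t**5/5 - t**4 - 6*t.
Then F(4) - F(2) = (-7544/5) - (-332/5) = -7212/5.

-7212/5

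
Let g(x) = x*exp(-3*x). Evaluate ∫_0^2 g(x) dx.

(-7 + exp(6))*exp(-6)/9

Integrate by parts once (u = x, dv = exp(-3*x) dx).
An antiderivative is F(x) = (-3*x - 1)*exp(-3*x)/9.
Then F(2) - F(0) = (-7*exp(-6)/9) - (-1/9) = (-7 + exp(6))*exp(-6)/9.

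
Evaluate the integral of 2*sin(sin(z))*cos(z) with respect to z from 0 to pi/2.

Let u = sin(z), so du = cos(z) dz. When z = 0, u = 0; when z = pi/2, u = 1.
The integral becomes 2·∫ sin(u) du from 0 to 1, with antiderivative -2*cos(u).
Back in z: F(z) = -2*cos(sin(z)).
Then F(pi/2) - F(0) = (-2*cos(1)) - (-2) = 2 - 2*cos(1).

2 - 2*cos(1)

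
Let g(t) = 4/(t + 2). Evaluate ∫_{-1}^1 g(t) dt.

log(81)

An antiderivative is F(t) = 4*log(t + 2).
Then F(1) - F(-1) = (log(81)) - (0) = log(81).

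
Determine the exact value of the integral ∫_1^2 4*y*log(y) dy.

Integrate by parts once (u = ln y, dv = 4*y dy).
An antiderivative is F(y) = y**2*(2*log(y) - 1).
Then F(2) - F(1) = (-4 + 8*log(2)) - (-1) = -3 + 8*log(2).

-3 + 8*log(2)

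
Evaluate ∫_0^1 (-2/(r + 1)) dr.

-log(4)

An antiderivative is F(r) = -2*log(r + 1).
Then F(1) - F(0) = (-log(4)) - (0) = -log(4).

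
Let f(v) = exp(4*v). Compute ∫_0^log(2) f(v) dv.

Let u = exp(v), so du = exp(v) dv. When v = 0, u = 1; when v = log(2), u = 2.
The integral becomes ∫ u**3 du from 1 to 2, with antiderivative u**4/4.
Back in v: F(v) = exp(4*v)/4.
Then F(log(2)) - F(0) = (4) - (1/4) = 15/4.

15/4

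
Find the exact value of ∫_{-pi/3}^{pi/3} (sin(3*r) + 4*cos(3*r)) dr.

An antiderivative is F(r) = 4*sin(3*r)/3 - cos(3*r)/3.
Then F(pi/3) - F(-pi/3) = (1/3) - (1/3) = 0.

0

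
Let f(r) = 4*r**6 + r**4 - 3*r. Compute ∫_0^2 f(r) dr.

By the power rule, an antiderivative is F(r) = 4*r**7/7 + r**5/5 - 3*r**2/2.
Then F(2) - F(0) = (2574/35) - (0) = 2574/35.

2574/35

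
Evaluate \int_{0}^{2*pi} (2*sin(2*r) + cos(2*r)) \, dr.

An antiderivative is F(r) = sin(2*r)/2 - cos(2*r).
Then F(2*pi) - F(0) = (-1) - (-1) = 0.

0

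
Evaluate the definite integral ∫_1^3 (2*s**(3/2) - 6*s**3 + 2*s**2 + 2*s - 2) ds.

By the power rule, an antiderivative is F(s) = 4*s**(5/2)/5 - 3*s**4/2 + 2*s**3/3 + s**2 - 2*s.
Then F(3) - F(1) = (-201/2 + 36*sqrt(3)/5) - (-31/30) = -1492/15 + 36*sqrt(3)/5.

-1492/15 + 36*sqrt(3)/5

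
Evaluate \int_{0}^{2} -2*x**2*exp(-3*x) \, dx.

Integrate by parts twice (u = x^2, dv = -2*exp(-3*x) dx).
An antiderivative is F(x) = (18*x**2 + 12*x + 4)*exp(-3*x)/27.
Then F(2) - F(0) = (100*exp(-6)/27) - (4/27) = -4/27 + 100*exp(-6)/27.

-4/27 + 100*exp(-6)/27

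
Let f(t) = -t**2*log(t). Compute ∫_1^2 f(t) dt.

7/9 - 8*log(2)/3

Integrate by parts once (u = ln t, dv = -t**2 dt).
An antiderivative is F(t) = -t**3*(3*log(t) - 1)/9.
Then F(2) - F(1) = (8/9 - 8*log(2)/3) - (1/9) = 7/9 - 8*log(2)/3.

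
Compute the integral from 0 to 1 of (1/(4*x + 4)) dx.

log(2)/4

An antiderivative is F(x) = log(4*x + 4)/4.
Then F(1) - F(0) = (3*log(2)/4) - (log(2)/2) = log(2)/4.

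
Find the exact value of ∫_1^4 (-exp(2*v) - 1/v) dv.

An antiderivative is F(v) = -exp(2*v)/2 - log(v).
Then F(4) - F(1) = (-exp(8)/2 - log(4)) - (-exp(2)/2) = -exp(8)/2 - log(4) + exp(2)/2.

-exp(8)/2 - log(4) + exp(2)/2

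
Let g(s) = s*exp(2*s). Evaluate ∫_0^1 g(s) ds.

1/4 + exp(2)/4

Integrate by parts once (u = s, dv = exp(2*s) ds).
An antiderivative is F(s) = (2*s - 1)*exp(2*s)/4.
Then F(1) - F(0) = (exp(2)/4) - (-1/4) = 1/4 + exp(2)/4.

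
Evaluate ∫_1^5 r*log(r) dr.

Integrate by parts once (u = ln r, dv = r dr).
An antiderivative is F(r) = r**2*(2*log(r) - 1)/4.
Then F(5) - F(1) = (-25/4 + 25*log(5)/2) - (-1/4) = -6 + 25*log(5)/2.

-6 + 25*log(5)/2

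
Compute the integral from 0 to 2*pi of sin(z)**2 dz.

Use the identity sin^2(z) = (1 - cos(2*z))/2.
An antiderivative is F(z) = z/2 - sin(2*z)/4.
Then F(2*pi) - F(0) = (pi) - (0) = pi.

pi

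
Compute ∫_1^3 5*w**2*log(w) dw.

Integrate by parts once (u = ln w, dv = 5*w**2 dw).
An antiderivative is F(w) = 5*w**3*(3*log(w) - 1)/9.
Then F(3) - F(1) = (-15 + 45*log(3)) - (-5/9) = -130/9 + 45*log(3).

-130/9 + 45*log(3)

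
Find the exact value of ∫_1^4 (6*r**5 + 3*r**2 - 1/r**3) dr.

133041/32

By the power rule, an antiderivative is F(r) = r**6 + r**3 + 1/(2*r**2).
Then F(4) - F(1) = (133121/32) - (5/2) = 133041/32.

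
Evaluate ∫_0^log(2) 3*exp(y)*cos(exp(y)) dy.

Let u = exp(y), so du = exp(y) dy. When y = 0, u = 1; when y = log(2), u = 2.
The integral becomes 3·∫ cos(u) du from 1 to 2, with antiderivative 3*sin(u).
Back in y: F(y) = 3*sin(exp(y)).
Then F(log(2)) - F(0) = (3*sin(2)) - (3*sin(1)) = -3*sin(1) + 3*sin(2).

-3*sin(1) + 3*sin(2)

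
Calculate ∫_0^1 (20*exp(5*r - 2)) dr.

-(4 - 4*exp(5))*exp(-2)

Let u = 5*r - 2, so du = 5 dr. When r = 0, u = -2; when r = 1, u = 3.
The integral becomes 4·∫ exp(u) du from -2 to 3, with antiderivative 4*exp(u).
Back in r: F(r) = 4*exp(5*r - 2).
Then F(1) - F(0) = (4*exp(3)) - (4*exp(-2)) = -(4 - 4*exp(5))*exp(-2).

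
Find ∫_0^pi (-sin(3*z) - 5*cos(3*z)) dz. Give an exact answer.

-2/3

An antiderivative is F(z) = -5*sin(3*z)/3 + cos(3*z)/3.
Then F(pi) - F(0) = (-1/3) - (1/3) = -2/3.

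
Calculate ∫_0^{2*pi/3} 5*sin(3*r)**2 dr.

5*pi/3

Use the identity sin^2(3*r) = (1 - cos(6*r))/2.
An antiderivative is F(r) = 5*r/2 - 5*sin(6*r)/12.
Then F(2*pi/3) - F(0) = (5*pi/3) - (0) = 5*pi/3.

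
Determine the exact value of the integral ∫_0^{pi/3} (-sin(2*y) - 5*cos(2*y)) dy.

-5*sqrt(3)/4 - 3/4

An antiderivative is F(y) = -5*sin(2*y)/2 + cos(2*y)/2.
Then F(pi/3) - F(0) = (-5*sqrt(3)/4 - 1/4) - (1/2) = -5*sqrt(3)/4 - 3/4.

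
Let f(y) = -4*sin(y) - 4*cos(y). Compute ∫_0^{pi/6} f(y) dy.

-6 + 2*sqrt(3)

An antiderivative is F(y) = -4*sin(y) + 4*cos(y).
Then F(pi/6) - F(0) = (-2 + 2*sqrt(3)) - (4) = -6 + 2*sqrt(3).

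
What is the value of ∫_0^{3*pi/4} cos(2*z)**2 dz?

3*pi/8

Use the identity cos^2(2*z) = (1 + cos(4*z))/2.
An antiderivative is F(z) = z/2 + sin(4*z)/8.
Then F(3*pi/4) - F(0) = (3*pi/8) - (0) = 3*pi/8.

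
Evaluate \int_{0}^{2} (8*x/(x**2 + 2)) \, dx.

Let u = x**2 + 2, so du = 2*x dx. When x = 0, u = 2; when x = 2, u = 6.
The integral becomes 4·∫ 1/u du from 2 to 6, with antiderivative 4*log(u).
Back in x: F(x) = 4*log(x**2 + 2).
Then F(2) - F(0) = (4*log(2) + 4*log(3)) - (log(16)) = log(81).

log(81)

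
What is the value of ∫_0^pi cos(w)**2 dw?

pi/2

Use the identity cos^2(w) = (1 + cos(2*w))/2.
An antiderivative is F(w) = w/2 + sin(2*w)/4.
Then F(pi) - F(0) = (pi/2) - (0) = pi/2.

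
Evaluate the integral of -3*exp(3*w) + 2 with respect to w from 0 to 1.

3 - exp(3)

An antiderivative is F(w) = -exp(3*w) + 2*w.
Then F(1) - F(0) = (2 - exp(3)) - (-1) = 3 - exp(3).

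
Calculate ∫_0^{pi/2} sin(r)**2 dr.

Use the identity sin^2(r) = (1 - cos(2*r))/2.
An antiderivative is F(r) = r/2 - sin(2*r)/4.
Then F(pi/2) - F(0) = (pi/4) - (0) = pi/4.

pi/4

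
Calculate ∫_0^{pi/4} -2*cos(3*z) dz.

An antiderivative is F(z) = -2*sin(3*z)/3.
Then F(pi/4) - F(0) = (-sqrt(2)/3) - (0) = -sqrt(2)/3.

-sqrt(2)/3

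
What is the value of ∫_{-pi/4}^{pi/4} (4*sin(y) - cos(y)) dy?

-sqrt(2)

An antiderivative is F(y) = -sin(y) - 4*cos(y).
Then F(pi/4) - F(-pi/4) = (-5*sqrt(2)/2) - (-3*sqrt(2)/2) = -sqrt(2).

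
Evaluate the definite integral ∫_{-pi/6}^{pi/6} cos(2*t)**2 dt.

sqrt(3)/8 + pi/6

Use the identity cos^2(2*t) = (1 + cos(4*t))/2.
An antiderivative is F(t) = t/2 + sin(4*t)/8.
Then F(pi/6) - F(-pi/6) = (sqrt(3)/16 + pi/12) - (-pi/12 - sqrt(3)/16) = sqrt(3)/8 + pi/6.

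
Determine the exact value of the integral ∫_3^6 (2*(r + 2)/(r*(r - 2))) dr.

Factor the denominator: r**2 - 2*r = r(r - 2).
Partial fractions: 2*(r + 2)/(r*(r - 2)) = -2/r + 4/(r - 2).
An antiderivative is F(r) = -2*log(r) + 4*log(r - 2).
Then F(6) - F(3) = (log(64/9)) - (-log(9)) = log(64).

log(64)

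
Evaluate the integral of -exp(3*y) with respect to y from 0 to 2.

1/3 - exp(6)/3

An antiderivative is F(y) = -exp(3*y)/3.
Then F(2) - F(0) = (-exp(6)/3) - (-1/3) = 1/3 - exp(6)/3.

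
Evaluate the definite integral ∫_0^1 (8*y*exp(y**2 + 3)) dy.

-4*(1 - exp(1))*exp(3)

Let u = y**2 + 3, so du = 2*y dy. When y = 0, u = 3; when y = 1, u = 4.
The integral becomes 4·∫ exp(u) du from 3 to 4, with antiderivative 4*exp(u).
Back in y: F(y) = 4*exp(y**2 + 3).
Then F(1) - F(0) = (4*exp(4)) - (4*exp(3)) = -4*(1 - exp(1))*exp(3).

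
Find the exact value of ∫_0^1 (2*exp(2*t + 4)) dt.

Let u = 2*t + 4, so du = 2 dt. When t = 0, u = 4; when t = 1, u = 6.
The integral becomes ∫ exp(u) du from 4 to 6, with antiderivative exp(u).
Back in t: F(t) = exp(2*t + 4).
Then F(1) - F(0) = (exp(6)) - (exp(4)) = -exp(4) + exp(6).

-exp(4) + exp(6)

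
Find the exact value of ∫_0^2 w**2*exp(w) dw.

-2 + 2*exp(2)

Integrate by parts twice (u = w^2, dv = exp(w) dw).
An antiderivative is F(w) = (w**2 - 2*w + 2)*exp(w).
Then F(2) - F(0) = (2*exp(2)) - (2) = -2 + 2*exp(2).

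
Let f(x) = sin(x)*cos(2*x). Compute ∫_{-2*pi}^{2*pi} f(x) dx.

0

Use the identity sin(x)cos(2*x) = [sin(3*x) + sin(-x)]/2.
An antiderivative is F(x) = cos(x)/2 - cos(3*x)/6.
Then F(2*pi) - F(-2*pi) = (1/3) - (1/3) = 0.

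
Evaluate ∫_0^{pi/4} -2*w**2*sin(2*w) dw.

1/2 - pi/4

Integrate by parts twice (u = w^2, dv = -2*sin(2*w) dw).
An antiderivative is F(w) = w**2*cos(2*w) - w*sin(2*w) - cos(2*w)/2.
Then F(pi/4) - F(0) = (-pi/4) - (-1/2) = 1/2 - pi/4.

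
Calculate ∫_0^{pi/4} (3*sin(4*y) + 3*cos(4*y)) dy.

3/2

An antiderivative is F(y) = 3*sin(4*y)/4 - 3*cos(4*y)/4.
Then F(pi/4) - F(0) = (3/4) - (-3/4) = 3/2.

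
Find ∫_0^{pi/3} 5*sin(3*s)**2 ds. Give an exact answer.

Use the identity sin^2(3*s) = (1 - cos(6*s))/2.
An antiderivative is F(s) = 5*s/2 - 5*sin(6*s)/12.
Then F(pi/3) - F(0) = (5*pi/6) - (0) = 5*pi/6.

5*pi/6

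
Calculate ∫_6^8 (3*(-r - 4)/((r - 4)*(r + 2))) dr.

Factor the denominator: r**2 - 2*r - 8 = (r + 2)(r - 4).
Partial fractions: 3*(-r - 4)/((r - 4)*(r + 2)) = 1/(r + 2) - 4/(r - 4).
An antiderivative is F(r) = -4*log(r - 4) + log(r + 2).
Then F(8) - F(6) = (-7*log(2) + log(5)) - (-log(2)) = log(5/64).

log(5/64)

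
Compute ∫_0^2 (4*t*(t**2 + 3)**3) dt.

Let u = t**2 + 3, so du = 2*t dt. When t = 0, u = 3; when t = 2, u = 7.
The integral becomes 2·∫ u**3 du from 3 to 7, with antiderivative u**4/2.
Back in t: F(t) = (t**2 + 3)**4/2.
Then F(2) - F(0) = (2401/2) - (81/2) = 1160.

1160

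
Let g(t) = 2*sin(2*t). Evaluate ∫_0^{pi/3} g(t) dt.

3/2

An antiderivative is F(t) = -cos(2*t).
Then F(pi/3) - F(0) = (1/2) - (-1) = 3/2.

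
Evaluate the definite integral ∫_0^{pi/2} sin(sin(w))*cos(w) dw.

Let u = sin(w), so du = cos(w) dw. When w = 0, u = 0; when w = pi/2, u = 1.
The integral becomes ∫ sin(u) du from 0 to 1, with antiderivative -cos(u).
Back in w: F(w) = -cos(sin(w)).
Then F(pi/2) - F(0) = (-cos(1)) - (-1) = 1 - cos(1).

1 - cos(1)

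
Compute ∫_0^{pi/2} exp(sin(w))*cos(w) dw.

Let u = sin(w), so du = cos(w) dw. When w = 0, u = 0; when w = pi/2, u = 1.
The integral becomes ∫ exp(u) du from 0 to 1, with antiderivative exp(u).
Back in w: F(w) = exp(sin(w)).
Then F(pi/2) - F(0) = (E) - (1) = -1 + E.

-1 + E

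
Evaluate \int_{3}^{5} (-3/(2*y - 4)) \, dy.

An antiderivative is F(y) = -3*log(2*y - 4)/2.
Then F(5) - F(3) = (-3*log(6)/2) - (-3*log(2)/2) = -3*log(3)/2.

-3*log(3)/2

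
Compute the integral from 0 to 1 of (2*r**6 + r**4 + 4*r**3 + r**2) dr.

191/105

By the power rule, an antiderivative is F(r) = 2*r**7/7 + r**5/5 + r**4 + r**3/3.
Then F(1) - F(0) = (191/105) - (0) = 191/105.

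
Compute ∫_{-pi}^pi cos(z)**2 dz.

pi

Use the identity cos^2(z) = (1 + cos(2*z))/2.
An antiderivative is F(z) = z/2 + sin(2*z)/4.
Then F(pi) - F(-pi) = (pi/2) - (-pi/2) = pi.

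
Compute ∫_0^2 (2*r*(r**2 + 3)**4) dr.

Let u = r**2 + 3, so du = 2*r dr. When r = 0, u = 3; when r = 2, u = 7.
The integral becomes ∫ u**4 du from 3 to 7, with antiderivative u**5/5.
Back in r: F(r) = (r**2 + 3)**5/5.
Then F(2) - F(0) = (16807/5) - (243/5) = 16564/5.

16564/5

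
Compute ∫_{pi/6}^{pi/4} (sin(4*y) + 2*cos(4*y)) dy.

An antiderivative is F(y) = sin(4*y)/2 - cos(4*y)/4.
Then F(pi/4) - F(pi/6) = (1/4) - (1/8 + sqrt(3)/4) = 1/8 - sqrt(3)/4.

1/8 - sqrt(3)/4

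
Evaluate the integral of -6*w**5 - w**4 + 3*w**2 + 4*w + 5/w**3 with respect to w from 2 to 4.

-663989/160

By the power rule, an antiderivative is F(w) = -w**6 - w**5/5 + w**3 + 2*w**2 - 5/(2*w**2).
Then F(4) - F(2) = (-672793/160) - (-2201/40) = -663989/160.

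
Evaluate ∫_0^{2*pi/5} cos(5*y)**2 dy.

pi/5

Use the identity cos^2(5*y) = (1 + cos(10*y))/2.
An antiderivative is F(y) = y/2 + sin(10*y)/20.
Then F(2*pi/5) - F(0) = (pi/5) - (0) = pi/5.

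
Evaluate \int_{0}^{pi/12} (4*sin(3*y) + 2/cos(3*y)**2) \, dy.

2 - 2*sqrt(2)/3

An antiderivative is F(y) = -4*cos(3*y)/3 + 2*tan(3*y)/3.
Then F(pi/12) - F(0) = (2/3 - 2*sqrt(2)/3) - (-4/3) = 2 - 2*sqrt(2)/3.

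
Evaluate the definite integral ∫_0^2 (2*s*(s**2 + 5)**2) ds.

Let u = s**2 + 5, so du = 2*s ds. When s = 0, u = 5; when s = 2, u = 9.
The integral becomes ∫ u**2 du from 5 to 9, with antiderivative u**3/3.
Back in s: F(s) = (s**2 + 5)**3/3.
Then F(2) - F(0) = (243) - (125/3) = 604/3.

604/3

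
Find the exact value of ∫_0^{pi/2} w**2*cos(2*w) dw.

-pi/4

Integrate by parts twice (u = w^2, dv = cos(2*w) dw).
An antiderivative is F(w) = w**2*sin(2*w)/2 + w*cos(2*w)/2 - sin(2*w)/4.
Then F(pi/2) - F(0) = (-pi/4) - (0) = -pi/4.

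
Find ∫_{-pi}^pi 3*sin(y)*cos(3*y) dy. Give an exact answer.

Use the identity sin(y)cos(3*y) = [sin(4*y) + sin(-2*y)]/2.
An antiderivative is F(y) = 3*cos(2*y)/4 - 3*cos(4*y)/8.
Then F(pi) - F(-pi) = (3/8) - (3/8) = 0.

0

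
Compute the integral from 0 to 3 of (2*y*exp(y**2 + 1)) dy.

-exp(1) + exp(10)

Let u = y**2 + 1, so du = 2*y dy. When y = 0, u = 1; when y = 3, u = 10.
The integral becomes ∫ exp(u) du from 1 to 10, with antiderivative exp(u).
Back in y: F(y) = exp(y**2 + 1).
Then F(3) - F(0) = (exp(10)) - (exp(1)) = -exp(1) + exp(10).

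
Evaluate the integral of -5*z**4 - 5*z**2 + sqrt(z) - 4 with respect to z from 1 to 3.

By the power rule, an antiderivative is F(z) = -z**5 + 2*z**(3/2)/3 - 5*z**3/3 - 4*z.
Then F(3) - F(1) = (-300 + 2*sqrt(3)) - (-6) = -294 + 2*sqrt(3).

-294 + 2*sqrt(3)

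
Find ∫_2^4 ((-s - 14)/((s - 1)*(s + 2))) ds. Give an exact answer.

-log(48)

Factor the denominator: s**2 + s - 2 = (s + 2)(s - 1).
Partial fractions: (-s - 14)/((s - 1)*(s + 2)) = 4/(s + 2) - 5/(s - 1).
An antiderivative is F(s) = -5*log(s - 1) + 4*log(s + 2).
Then F(4) - F(2) = (log(16/3)) - (8*log(2)) = -log(48).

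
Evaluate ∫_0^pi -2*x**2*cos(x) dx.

Integrate by parts twice (u = x^2, dv = -2*cos(x) dx).
An antiderivative is F(x) = -2*x**2*sin(x) - 4*x*cos(x) + 4*sin(x).
Then F(pi) - F(0) = (4*pi) - (0) = 4*pi.

4*pi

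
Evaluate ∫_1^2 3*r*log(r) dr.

-9/4 + log(64)

Integrate by parts once (u = ln r, dv = 3*r dr).
An antiderivative is F(r) = 3*r**2*(2*log(r) - 1)/4.
Then F(2) - F(1) = (-3 + log(64)) - (-3/4) = -9/4 + log(64).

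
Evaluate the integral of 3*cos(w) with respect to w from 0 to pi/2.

3

An antiderivative is F(w) = 3*sin(w).
Then F(pi/2) - F(0) = (3) - (0) = 3.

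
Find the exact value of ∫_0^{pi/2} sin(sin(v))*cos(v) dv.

Let u = sin(v), so du = cos(v) dv. When v = 0, u = 0; when v = pi/2, u = 1.
The integral becomes ∫ sin(u) du from 0 to 1, with antiderivative -cos(u).
Back in v: F(v) = -cos(sin(v)).
Then F(pi/2) - F(0) = (-cos(1)) - (-1) = 1 - cos(1).

1 - cos(1)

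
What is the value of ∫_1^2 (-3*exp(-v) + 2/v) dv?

-3*exp(-1) + 3*exp(-2) + 2*log(2)

An antiderivative is F(v) = 2*log(v) + 3*exp(-v).
Then F(2) - F(1) = (3*exp(-2) + 2*log(2)) - (3*exp(-1)) = -3*exp(-1) + 3*exp(-2) + 2*log(2).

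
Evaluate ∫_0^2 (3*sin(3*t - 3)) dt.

Let u = 3*t - 3, so du = 3 dt. When t = 0, u = -3; when t = 2, u = 3.
The integral becomes ∫ sin(u) du from -3 to 3, with antiderivative -cos(u).
Back in t: F(t) = -cos(3*t - 3).
Then F(2) - F(0) = (-cos(3)) - (-cos(3)) = 0.

0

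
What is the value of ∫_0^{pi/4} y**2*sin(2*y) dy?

-1/4 + pi/8

Integrate by parts twice (u = y^2, dv = sin(2*y) dy).
An antiderivative is F(y) = -y**2*cos(2*y)/2 + y*sin(2*y)/2 + cos(2*y)/4.
Then F(pi/4) - F(0) = (pi/8) - (1/4) = -1/4 + pi/8.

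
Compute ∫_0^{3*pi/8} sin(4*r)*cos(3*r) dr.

4/7 - 3*sqrt(2 - sqrt(2))/14

Use the identity sin(4*r)cos(3*r) = [sin(7*r) + sin(r)]/2.
An antiderivative is F(r) = -cos(r)/2 - cos(7*r)/14.
Then F(3*pi/8) - F(0) = (-3*sqrt(2 - sqrt(2))/14) - (-4/7) = 4/7 - 3*sqrt(2 - sqrt(2))/14.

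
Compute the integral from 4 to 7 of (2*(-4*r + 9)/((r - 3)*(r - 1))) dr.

Factor the denominator: r**2 - 4*r + 3 = (r - 1)(r - 3).
Partial fractions: 2*(-4*r + 9)/((r - 3)*(r - 1)) = -5/(r - 1) - 3/(r - 3).
An antiderivative is F(r) = -3*log(r - 3) - 5*log(r - 1).
Then F(7) - F(4) = (-11*log(2) - 5*log(3)) - (-5*log(3)) = -11*log(2).

-11*log(2)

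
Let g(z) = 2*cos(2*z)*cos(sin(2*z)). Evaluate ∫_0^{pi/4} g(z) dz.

sin(1)

Let u = sin(2*z), so du = 2*cos(2*z) dz. When z = 0, u = 0; when z = pi/4, u = 1.
The integral becomes ∫ cos(u) du from 0 to 1, with antiderivative sin(u).
Back in z: F(z) = sin(sin(2*z)).
Then F(pi/4) - F(0) = (sin(1)) - (0) = sin(1).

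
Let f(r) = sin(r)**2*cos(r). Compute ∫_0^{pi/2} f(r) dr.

Let u = sin(r), so du = cos(r) dr. When r = 0, u = 0; when r = pi/2, u = 1.
The integral becomes ∫ u**2 du from 0 to 1, with antiderivative u**3/3.
Back in r: F(r) = sin(r)**3/3.
Then F(pi/2) - F(0) = (1/3) - (0) = 1/3.

1/3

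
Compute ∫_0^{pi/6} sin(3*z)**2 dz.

pi/12

Use the identity sin^2(3*z) = (1 - cos(6*z))/2.
An antiderivative is F(z) = z/2 - sin(6*z)/12.
Then F(pi/6) - F(0) = (pi/12) - (0) = pi/12.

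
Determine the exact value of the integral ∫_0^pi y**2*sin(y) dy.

-4 + pi**2

Integrate by parts twice (u = y^2, dv = sin(y) dy).
An antiderivative is F(y) = -y**2*cos(y) + 2*y*sin(y) + 2*cos(y).
Then F(pi) - F(0) = (-2 + pi**2) - (2) = -4 + pi**2.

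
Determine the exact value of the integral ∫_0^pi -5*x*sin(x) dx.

-5*pi

Integrate by parts once (u = x, dv = -5*sin(x) dx).
An antiderivative is F(x) = 5*x*cos(x) - 5*sin(x).
Then F(pi) - F(0) = (-5*pi) - (0) = -5*pi.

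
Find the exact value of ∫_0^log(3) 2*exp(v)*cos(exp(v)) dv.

-2*sin(1) + 2*sin(3)

Let u = exp(v), so du = exp(v) dv. When v = 0, u = 1; when v = log(3), u = 3.
The integral becomes 2·∫ cos(u) du from 1 to 3, with antiderivative 2*sin(u).
Back in v: F(v) = 2*sin(exp(v)).
Then F(log(3)) - F(0) = (2*sin(3)) - (2*sin(1)) = -2*sin(1) + 2*sin(3).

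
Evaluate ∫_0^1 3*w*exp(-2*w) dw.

3/4 - 9*exp(-2)/4

Integrate by parts once (u = w, dv = 3*exp(-2*w) dw).
An antiderivative is F(w) = (-6*w - 3)*exp(-2*w)/4.
Then F(1) - F(0) = (-9*exp(-2)/4) - (-3/4) = 3/4 - 9*exp(-2)/4.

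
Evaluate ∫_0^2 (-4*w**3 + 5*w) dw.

-6

By the power rule, an antiderivative is F(w) = -w**4 + 5*w**2/2.
Then F(2) - F(0) = (-6) - (0) = -6.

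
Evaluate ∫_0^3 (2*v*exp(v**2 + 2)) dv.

Let u = v**2 + 2, so du = 2*v dv. When v = 0, u = 2; when v = 3, u = 11.
The integral becomes ∫ exp(u) du from 2 to 11, with antiderivative exp(u).
Back in v: F(v) = exp(v**2 + 2).
Then F(3) - F(0) = (exp(11)) - (exp(2)) = -exp(2) + exp(11).

-exp(2) + exp(11)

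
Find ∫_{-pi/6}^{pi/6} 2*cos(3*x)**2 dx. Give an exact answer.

pi/3

Use the identity cos^2(3*x) = (1 + cos(6*x))/2.
An antiderivative is F(x) = x + sin(6*x)/6.
Then F(pi/6) - F(-pi/6) = (pi/6) - (-pi/6) = pi/3.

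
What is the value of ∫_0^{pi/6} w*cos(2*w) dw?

-1/8 + sqrt(3)*pi/24

Integrate by parts once (u = w, dv = cos(2*w) dw).
An antiderivative is F(w) = w*sin(2*w)/2 + cos(2*w)/4.
Then F(pi/6) - F(0) = (1/8 + sqrt(3)*pi/24) - (1/4) = -1/8 + sqrt(3)*pi/24.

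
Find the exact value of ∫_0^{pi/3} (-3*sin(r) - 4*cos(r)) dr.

-2*sqrt(3) - 3/2

An antiderivative is F(r) = -4*sin(r) + 3*cos(r).
Then F(pi/3) - F(0) = (3/2 - 2*sqrt(3)) - (3) = -2*sqrt(3) - 3/2.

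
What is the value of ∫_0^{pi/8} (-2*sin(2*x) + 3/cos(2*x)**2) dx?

1/2 + sqrt(2)/2

An antiderivative is F(x) = cos(2*x) + 3*tan(2*x)/2.
Then F(pi/8) - F(0) = (sqrt(2)/2 + 3/2) - (1) = 1/2 + sqrt(2)/2.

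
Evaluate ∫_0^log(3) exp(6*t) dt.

364/3

Let u = exp(t), so du = exp(t) dt. When t = 0, u = 1; when t = log(3), u = 3.
The integral becomes ∫ u**5 du from 1 to 3, with antiderivative u**6/6.
Back in t: F(t) = exp(6*t)/6.
Then F(log(3)) - F(0) = (243/2) - (1/6) = 364/3.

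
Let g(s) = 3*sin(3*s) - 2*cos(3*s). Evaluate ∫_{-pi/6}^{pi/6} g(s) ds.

An antiderivative is F(s) = -2*sin(3*s)/3 - cos(3*s).
Then F(pi/6) - F(-pi/6) = (-2/3) - (2/3) = -4/3.

-4/3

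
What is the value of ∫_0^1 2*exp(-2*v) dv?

1 - exp(-2)

An antiderivative is F(v) = -exp(-2*v).
Then F(1) - F(0) = (-exp(-2)) - (-1) = 1 - exp(-2).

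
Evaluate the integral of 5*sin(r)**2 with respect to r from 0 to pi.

5*pi/2

Use the identity sin^2(r) = (1 - cos(2*r))/2.
An antiderivative is F(r) = 5*r/2 - 5*sin(2*r)/4.
Then F(pi) - F(0) = (5*pi/2) - (0) = 5*pi/2.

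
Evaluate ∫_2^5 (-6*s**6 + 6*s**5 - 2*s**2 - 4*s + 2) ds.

By the power rule, an antiderivative is F(s) = -6*s**7/7 + s**6 - 2*s**3/3 - 2*s**2 + 2*s.
Then F(5) - F(2) = (-1080715/21) - (-1156/21) = -359853/7.

-359853/7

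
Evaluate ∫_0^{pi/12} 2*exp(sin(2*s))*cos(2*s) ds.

-1 + exp(1/2)

Let u = sin(2*s), so du = 2*cos(2*s) ds. When s = 0, u = 0; when s = pi/12, u = 1/2.
The integral becomes ∫ exp(u) du from 0 to 1/2, with antiderivative exp(u).
Back in s: F(s) = exp(sin(2*s)).
Then F(pi/12) - F(0) = (exp(1/2)) - (1) = -1 + exp(1/2).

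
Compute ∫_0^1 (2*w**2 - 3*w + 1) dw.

1/6

By the power rule, an antiderivative is F(w) = 2*w**3/3 - 3*w**2/2 + w.
Then F(1) - F(0) = (1/6) - (0) = 1/6.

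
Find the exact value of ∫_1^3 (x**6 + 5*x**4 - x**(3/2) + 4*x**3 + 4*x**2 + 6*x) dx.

By the power rule, an antiderivative is F(x) = x**7/7 - 2*x**(5/2)/5 + x**5 + x**4 + 4*x**3/3 + 3*x**2.
Then F(3) - F(1) = (4896/7 - 18*sqrt(3)/5) - (638/105) = 72802/105 - 18*sqrt(3)/5.

72802/105 - 18*sqrt(3)/5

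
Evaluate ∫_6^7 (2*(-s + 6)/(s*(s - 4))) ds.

Factor the denominator: s**2 - 4*s = s(s - 4).
Partial fractions: 2*(-s + 6)/(s*(s - 4)) = -3/s + 1/(s - 4).
An antiderivative is F(s) = -3*log(s) + log(s - 4).
Then F(7) - F(6) = (-3*log(7) + log(3)) - (-3*log(3) - 2*log(2)) = -3*log(7) + 2*log(2) + 4*log(3).

-3*log(7) + 2*log(2) + 4*log(3)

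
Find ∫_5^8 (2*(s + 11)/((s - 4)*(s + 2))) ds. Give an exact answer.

-3*log(5) + 7*log(2) + 3*log(7)

Factor the denominator: s**2 - 2*s - 8 = (s + 2)(s - 4).
Partial fractions: 2*(s + 11)/((s - 4)*(s + 2)) = -3/(s + 2) + 5/(s - 4).
An antiderivative is F(s) = 5*log(s - 4) - 3*log(s + 2).
Then F(8) - F(5) = (-3*log(5) + 7*log(2)) - (-3*log(7)) = -3*log(5) + 7*log(2) + 3*log(7).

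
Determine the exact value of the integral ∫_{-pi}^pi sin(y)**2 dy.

Use the identity sin^2(y) = (1 - cos(2*y))/2.
An antiderivative is F(y) = y/2 - sin(2*y)/4.
Then F(pi) - F(-pi) = (pi/2) - (-pi/2) = pi.

pi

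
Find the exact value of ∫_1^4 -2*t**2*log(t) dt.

Integrate by parts once (u = ln t, dv = -2*t**2 dt).
An antiderivative is F(t) = -2*t**3*(3*log(t) - 1)/9.
Then F(4) - F(1) = (128/9 - 256*log(2)/3) - (2/9) = 14 - 256*log(2)/3.

14 - 256*log(2)/3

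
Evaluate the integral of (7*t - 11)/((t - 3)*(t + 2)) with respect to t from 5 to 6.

Factor the denominator: t**2 - t - 6 = (t + 2)(t - 3).
Partial fractions: (7*t - 11)/((t - 3)*(t + 2)) = 5/(t + 2) + 2/(t - 3).
An antiderivative is F(t) = 2*log(t - 3) + 5*log(t + 2).
Then F(6) - F(5) = (2*log(3) + 15*log(2)) - (2*log(2) + 5*log(7)) = -5*log(7) + 2*log(3) + 13*log(2).

-5*log(7) + 2*log(3) + 13*log(2)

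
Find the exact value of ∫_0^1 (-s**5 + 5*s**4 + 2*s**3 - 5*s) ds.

-7/6

By the power rule, an antiderivative is F(s) = -s**6/6 + s**5 + s**4/2 - 5*s**2/2.
Then F(1) - F(0) = (-7/6) - (0) = -7/6.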